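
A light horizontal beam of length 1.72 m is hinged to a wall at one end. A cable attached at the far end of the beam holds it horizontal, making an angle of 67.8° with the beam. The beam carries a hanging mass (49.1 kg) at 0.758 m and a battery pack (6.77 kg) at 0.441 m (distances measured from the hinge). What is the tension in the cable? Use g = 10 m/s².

T ≈ 252 N

About the hinge:
Hanging mass: 49.1 × 10 = 491 N down at 0.758 m → arm 0.758 m, τ = 491 × 0.758 = 372.2 N·m clockwise.
Battery pack: 6.77 × 10 = 67.7 N down at 0.441 m → arm 0.441 m, τ = 67.7 × 0.441 = 29.86 N·m clockwise.
Total clockwise load moment = 402.1 N·m.
The cable tension T acts at 1.72 m; only its component perpendicular to the beam, T sinθ, produces torque. sin 67.8° = 0.9259.
Balancing moments: T × 1.72 × 0.9259 = 402.1, giving T = 402.1 / 1.593 = 252 N.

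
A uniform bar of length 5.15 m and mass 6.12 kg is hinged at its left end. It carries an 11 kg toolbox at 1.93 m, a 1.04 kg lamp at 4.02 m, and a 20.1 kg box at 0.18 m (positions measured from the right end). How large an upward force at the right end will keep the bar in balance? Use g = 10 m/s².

Sum moments about the left end (the unknown pivot reaction has zero arm there).
Beam weight: 6.12 × 10 = 61.2 N down at 2.575 m → arm 2.575 m, τ = 61.2 × 2.575 = 157.6 N·m clockwise.
Toolbox: 11 × 10 = 110 N down at 1.93 m → arm 3.22 m, τ = 110 × 3.22 = 354.2 N·m clockwise.
Lamp: 1.04 × 10 = 10.4 N down at 4.02 m → arm 1.13 m, τ = 10.4 × 1.13 = 11.75 N·m clockwise.
Box: 20.1 × 10 = 201 N down at 0.18 m → arm 4.97 m, τ = 201 × 4.97 = 999 N·m clockwise.
Net moment of the loads = 1523 N·m clockwise.
The upward force F acts at the right end, arm 5.15 m, giving F × 5.15 counterclockwise.
Στ = 0 ⇒ F × 5.15 = 1523 ⇒ F = 1523 / 5.15 = 296 N.

F ≈ 296 N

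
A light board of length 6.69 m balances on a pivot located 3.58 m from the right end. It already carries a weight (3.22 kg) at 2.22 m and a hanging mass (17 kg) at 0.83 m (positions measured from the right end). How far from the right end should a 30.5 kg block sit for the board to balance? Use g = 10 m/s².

Sum moments about the pivot (at 3.58 m from the right end) (the support reaction has zero arm there).
Weight: 3.22 × 10 = 32.2 N down at 2.22 m → arm 1.36 m, τ = 32.2 × 1.36 = 43.79 N·m clockwise.
Hanging mass: 17 × 10 = 170 N down at 0.83 m → arm 2.75 m, τ = 170 × 2.75 = 467.5 N·m clockwise.
Net moment of existing loads = 511.3 N·m clockwise.
The block weighs 30.5 × 10 = 305 N and must supply an equal counterclockwise moment, so its lever arm about the pivot is 511.3 / 305 = 1.68 m.
That puts it at 3.58 + 1.68 = 5.26 m from the right end.

x ≈ 5.26 m from the right end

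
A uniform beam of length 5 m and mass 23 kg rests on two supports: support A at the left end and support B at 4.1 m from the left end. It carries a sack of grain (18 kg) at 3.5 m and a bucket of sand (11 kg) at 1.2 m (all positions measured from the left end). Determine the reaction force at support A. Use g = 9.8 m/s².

R_A ≈ 190 N

Choose support B as the axis so its reaction then has zero moment arm.
Beam weight: 23 × 9.8 = 225.4 N down at 2.5 m → arm 1.6 m, τ = 225.4 × 1.6 = 360.6 N·m counterclockwise.
Sack of grain: 18 × 9.8 = 176.4 N down at 3.5 m → arm 0.6 m, τ = 176.4 × 0.6 = 105.8 N·m counterclockwise.
Bucket of sand: 11 × 9.8 = 107.8 N down at 1.2 m → arm 2.9 m, τ = 107.8 × 2.9 = 312.6 N·m counterclockwise.
Net load moment about support B = 779 N·m counterclockwise.
Reaction R at support A is upward at 0 m, arm 4.1 m → moment R × 4.1 clockwise.
For rotational equilibrium, R × 4.1 = 779, so R = 190 N.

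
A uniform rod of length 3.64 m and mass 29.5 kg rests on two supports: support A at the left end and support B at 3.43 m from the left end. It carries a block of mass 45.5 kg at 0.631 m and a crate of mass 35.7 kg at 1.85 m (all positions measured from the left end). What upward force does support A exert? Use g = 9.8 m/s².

R_A ≈ 661 N

Sum moments about support B (its reaction then has zero moment arm).
Beam weight: 29.5 × 9.8 = 289.1 N down at 1.82 m → arm 1.61 m, τ = 289.1 × 1.61 = 465.5 N·m counterclockwise.
Block: 45.5 × 9.8 = 445.9 N down at 0.631 m → arm 2.799 m, τ = 445.9 × 2.799 = 1248 N·m counterclockwise.
Crate: 35.7 × 9.8 = 349.9 N down at 1.85 m → arm 1.58 m, τ = 349.9 × 1.58 = 552.8 N·m counterclockwise.
Net load moment about support B = 2266 N·m counterclockwise.
Reaction R at support A is upward at 0 m, arm 3.43 m → moment R × 3.43 clockwise.
For rotational equilibrium, R × 3.43 = 2266, so R = 661 N.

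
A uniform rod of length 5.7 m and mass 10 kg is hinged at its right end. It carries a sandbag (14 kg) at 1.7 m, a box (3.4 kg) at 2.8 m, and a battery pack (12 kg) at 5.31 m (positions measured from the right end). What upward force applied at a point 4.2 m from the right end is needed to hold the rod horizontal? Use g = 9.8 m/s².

F ≈ 293 N

Choose the right end as the axis so the unknown pivot reaction has zero arm there.
Beam weight: 10 × 9.8 = 98 N down at 2.85 m → arm 2.85 m, τ = 98 × 2.85 = 279.3 N·m counterclockwise.
Sandbag: 14 × 9.8 = 137.2 N down at 1.7 m → arm 1.7 m, τ = 137.2 × 1.7 = 233.2 N·m counterclockwise.
Box: 3.4 × 9.8 = 33.32 N down at 2.8 m → arm 2.8 m, τ = 33.32 × 2.8 = 93.3 N·m counterclockwise.
Battery pack: 12 × 9.8 = 117.6 N down at 5.31 m → arm 5.31 m, τ = 117.6 × 5.31 = 624.5 N·m counterclockwise.
Net moment of the loads = 1230 N·m counterclockwise.
The upward force F acts at a point 4.2 m from the right end, arm 4.2 m, giving F × 4.2 clockwise.
Setting net torque to zero: F × 4.2 = 1230 → F = 1230 / 4.2 = 293 N.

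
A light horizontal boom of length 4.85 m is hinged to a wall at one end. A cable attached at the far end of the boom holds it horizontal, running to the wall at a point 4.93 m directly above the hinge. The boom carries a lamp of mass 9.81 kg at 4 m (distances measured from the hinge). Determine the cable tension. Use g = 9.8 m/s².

T ≈ 111 N

Take moments about the hinge.
Lamp: 9.81 × 9.8 = 96.14 N down at 4 m → arm 4 m, τ = 96.14 × 4 = 384.6 N·m clockwise.
Total clockwise load moment = 384.6 N·m.
The cable tension T acts at 4.85 m; only its component perpendicular to the boom, T sinθ, produces torque. sinθ = h/√(h²+d²) = 4.93/√(4.93²+4.85²) = 0.7129.
For rotational equilibrium, T × 4.85 × 0.7129 = 384.6, so T = 384.6 / 3.458 = 111 N.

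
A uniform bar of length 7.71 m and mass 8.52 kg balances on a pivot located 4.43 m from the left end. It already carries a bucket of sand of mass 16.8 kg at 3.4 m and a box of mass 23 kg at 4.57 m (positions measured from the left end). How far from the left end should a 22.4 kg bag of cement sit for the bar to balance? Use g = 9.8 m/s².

x ≈ 5.28 m from the left end

Taking torques about the pivot (at 4.43 m from the left end):
Beam weight: 8.52 × 9.8 = 83.5 N down at 3.855 m → arm 0.575 m, τ = 83.5 × 0.575 = 48.01 N·m counterclockwise.
Bucket of sand: 16.8 × 9.8 = 164.6 N down at 3.4 m → arm 1.03 m, τ = 164.6 × 1.03 = 169.5 N·m counterclockwise.
Box: 23 × 9.8 = 225.4 N down at 4.57 m → arm 0.14 m, τ = 225.4 × 0.14 = 31.56 N·m clockwise.
Net moment of existing loads = 185.9 N·m counterclockwise.
The bag of cement weighs 22.4 × 9.8 = 219.5 N and must supply an equal clockwise moment, so its lever arm about the pivot is 185.9 / 219.5 = 0.847 m.
That puts it at 4.43 + 0.847 = 5.28 m from the left end.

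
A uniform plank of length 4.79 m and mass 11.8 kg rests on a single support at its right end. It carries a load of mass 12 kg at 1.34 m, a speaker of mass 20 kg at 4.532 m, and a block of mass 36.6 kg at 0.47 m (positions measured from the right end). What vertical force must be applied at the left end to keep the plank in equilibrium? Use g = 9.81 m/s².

Take moments about the right end.
Beam weight: 11.8 × 9.81 = 115.8 N down at 2.395 m → arm 2.395 m, τ = 115.8 × 2.395 = 277.3 N·m counterclockwise.
Load: 12 × 9.81 = 117.7 N down at 1.34 m → arm 1.34 m, τ = 117.7 × 1.34 = 157.7 N·m counterclockwise.
Speaker: 20 × 9.81 = 196.2 N down at 4.532 m → arm 4.532 m, τ = 196.2 × 4.532 = 889.2 N·m counterclockwise.
Block: 36.6 × 9.81 = 359 N down at 0.47 m → arm 0.47 m, τ = 359 × 0.47 = 168.7 N·m counterclockwise.
Net moment of the loads = 1493 N·m counterclockwise.
The upward force F acts at the left end, arm 4.79 m, giving F × 4.79 clockwise.
Στ = 0 ⇒ F × 4.79 = 1493 ⇒ F = 1493 / 4.79 = 312 N.

F ≈ 312 N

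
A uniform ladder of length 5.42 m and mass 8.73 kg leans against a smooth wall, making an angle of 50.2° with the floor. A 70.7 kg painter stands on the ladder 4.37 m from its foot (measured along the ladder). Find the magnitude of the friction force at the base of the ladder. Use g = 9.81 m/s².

f ≈ 502 N

Taking torques about the foot of the ladder:
Ladder weight 8.73×9.81 = 85.64 N acts at 2.71 m along the ladder; its horizontal arm is 2.71·cos50.2° = 1.735 m → τ = 148.6 N·m clockwise.
Painter: 70.7×9.81 = 693.6 N at 4.37 m → arm 2.797 m → τ = 1940 N·m clockwise.
Wall normal N acts horizontally at the top; its moment arm is the height L sinθ = 5.42·sin50.2° = 4.164 m, counterclockwise.
Balancing moments: N × 4.164 = 2089, giving N = 502 N.
ΣFx = 0: friction at the foot balances the wall's push, so f = N_wall = 502 N.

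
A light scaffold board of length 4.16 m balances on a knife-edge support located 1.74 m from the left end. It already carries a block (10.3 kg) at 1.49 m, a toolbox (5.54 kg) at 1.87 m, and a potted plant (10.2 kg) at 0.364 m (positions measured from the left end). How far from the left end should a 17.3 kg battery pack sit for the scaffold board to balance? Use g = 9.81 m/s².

About the knife-edge support (at 1.74 m from the left end):
Block: 10.3 × 9.81 = 101 N down at 1.49 m → arm 0.25 m, τ = 101 × 0.25 = 25.25 N·m counterclockwise.
Toolbox: 5.54 × 9.81 = 54.35 N down at 1.87 m → arm 0.13 m, τ = 54.35 × 0.13 = 7.066 N·m clockwise.
Potted plant: 10.2 × 9.81 = 100.1 N down at 0.364 m → arm 1.376 m, τ = 100.1 × 1.376 = 137.7 N·m counterclockwise.
Net moment of existing loads = 155.9 N·m counterclockwise.
The battery pack weighs 17.3 × 9.81 = 169.7 N and must supply an equal clockwise moment, so its lever arm about the knife-edge support is 155.9 / 169.7 = 0.919 m.
That puts it at 1.74 + 0.919 = 2.66 m from the left end.

x ≈ 2.66 m from the left end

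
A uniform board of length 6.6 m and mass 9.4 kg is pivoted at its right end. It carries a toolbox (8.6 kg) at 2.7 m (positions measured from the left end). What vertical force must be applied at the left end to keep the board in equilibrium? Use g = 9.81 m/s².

F ≈ 96 N

Choose the right end as the axis so the unknown pivot reaction has zero arm there.
Beam weight: 9.4 × 9.81 = 92.21 N down at 3.3 m → arm 3.3 m, τ = 92.21 × 3.3 = 304.3 N·m counterclockwise.
Toolbox: 8.6 × 9.81 = 84.37 N down at 2.7 m → arm 3.9 m, τ = 84.37 × 3.9 = 329 N·m counterclockwise.
Net moment of the loads = 633.3 N·m counterclockwise.
The upward force F acts at the left end, arm 6.6 m, giving F × 6.6 clockwise.
Balancing moments: F × 6.6 = 633.3, giving F = 633.3 / 6.6 = 96 N.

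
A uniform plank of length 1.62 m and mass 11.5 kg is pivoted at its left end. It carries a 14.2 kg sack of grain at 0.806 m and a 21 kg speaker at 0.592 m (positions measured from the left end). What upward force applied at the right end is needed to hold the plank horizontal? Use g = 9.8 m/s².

F ≈ 201 N

Taking torques about the left end:
Beam weight: 11.5 × 9.8 = 112.7 N down at 0.81 m → arm 0.81 m, τ = 112.7 × 0.81 = 91.29 N·m clockwise.
Sack of grain: 14.2 × 9.8 = 139.2 N down at 0.806 m → arm 0.806 m, τ = 139.2 × 0.806 = 112.2 N·m clockwise.
Speaker: 21 × 9.8 = 205.8 N down at 0.592 m → arm 0.592 m, τ = 205.8 × 0.592 = 121.8 N·m clockwise.
Net moment of the loads = 325.3 N·m clockwise.
The upward force F acts at the right end, arm 1.62 m, giving F × 1.62 counterclockwise.
Balancing moments: F × 1.62 = 325.3, giving F = 325.3 / 1.62 = 201 N.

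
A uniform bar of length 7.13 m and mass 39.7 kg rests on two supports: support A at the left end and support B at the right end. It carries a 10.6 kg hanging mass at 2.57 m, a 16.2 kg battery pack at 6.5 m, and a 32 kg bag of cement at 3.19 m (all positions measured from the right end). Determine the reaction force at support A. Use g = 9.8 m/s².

About support B:
Beam weight: 39.7 × 9.8 = 389.1 N down at 3.565 m → arm 3.565 m, τ = 389.1 × 3.565 = 1387 N·m counterclockwise.
Hanging mass: 10.6 × 9.8 = 103.9 N down at 2.57 m → arm 2.57 m, τ = 103.9 × 2.57 = 267 N·m counterclockwise.
Battery pack: 16.2 × 9.8 = 158.8 N down at 6.5 m → arm 6.5 m, τ = 158.8 × 6.5 = 1032 N·m counterclockwise.
Bag of cement: 32 × 9.8 = 313.6 N down at 3.19 m → arm 3.19 m, τ = 313.6 × 3.19 = 1000 N·m counterclockwise.
Net load moment about support B = 3686 N·m counterclockwise.
Reaction R at support A is upward at 7.13 m, arm 7.13 m → moment R × 7.13 clockwise.
For rotational equilibrium, R × 7.13 = 3686, so R = 517 N.

R_A ≈ 517 N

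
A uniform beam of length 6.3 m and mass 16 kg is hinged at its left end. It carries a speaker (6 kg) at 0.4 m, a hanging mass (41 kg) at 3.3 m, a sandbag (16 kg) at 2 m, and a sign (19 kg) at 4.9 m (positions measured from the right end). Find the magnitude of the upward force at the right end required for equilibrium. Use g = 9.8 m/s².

About the left end:
Beam weight: 16 × 9.8 = 156.8 N down at 3.15 m → arm 3.15 m, τ = 156.8 × 3.15 = 493.9 N·m clockwise.
Speaker: 6 × 9.8 = 58.8 N down at 0.4 m → arm 5.9 m, τ = 58.8 × 5.9 = 346.9 N·m clockwise.
Hanging mass: 41 × 9.8 = 401.8 N down at 3.3 m → arm 3 m, τ = 401.8 × 3 = 1205 N·m clockwise.
Sandbag: 16 × 9.8 = 156.8 N down at 2 m → arm 4.3 m, τ = 156.8 × 4.3 = 674.2 N·m clockwise.
Sign: 19 × 9.8 = 186.2 N down at 4.9 m → arm 1.4 m, τ = 186.2 × 1.4 = 260.7 N·m clockwise.
Net moment of the loads = 2981 N·m clockwise.
The upward force F acts at the right end, arm 6.3 m, giving F × 6.3 counterclockwise.
For rotational equilibrium, F × 6.3 = 2981, so F = 2981 / 6.3 = 473 N.

F ≈ 473 N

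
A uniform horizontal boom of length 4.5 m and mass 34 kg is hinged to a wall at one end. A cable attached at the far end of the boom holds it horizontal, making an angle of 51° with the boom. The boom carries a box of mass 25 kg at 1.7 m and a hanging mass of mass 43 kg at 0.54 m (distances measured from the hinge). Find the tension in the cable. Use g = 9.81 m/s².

Choose the hinge as the axis so the unknown hinge reaction has zero arm there.
Beam weight: 34 × 9.81 = 333.5 N down at 2.25 m → arm 2.25 m, τ = 333.5 × 2.25 = 750.4 N·m clockwise.
Box: 25 × 9.81 = 245.2 N down at 1.7 m → arm 1.7 m, τ = 245.2 × 1.7 = 416.8 N·m clockwise.
Hanging mass: 43 × 9.81 = 421.8 N down at 0.54 m → arm 0.54 m, τ = 421.8 × 0.54 = 227.8 N·m clockwise.
Total clockwise load moment = 1395 N·m.
The cable tension T acts at 4.5 m; only its component perpendicular to the boom, T sinθ, produces torque. sin 51° = 0.7771.
Balancing moments: T × 4.5 × 0.7771 = 1395, giving T = 1395 / 3.497 = 399 N.

T ≈ 399 N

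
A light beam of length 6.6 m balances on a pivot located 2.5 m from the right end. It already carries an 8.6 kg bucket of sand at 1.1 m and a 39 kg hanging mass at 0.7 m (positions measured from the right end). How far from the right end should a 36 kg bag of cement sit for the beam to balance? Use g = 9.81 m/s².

x ≈ 4.78 m from the right end

About the pivot (at 2.5 m from the right end):
Bucket of sand: 8.6 × 9.81 = 84.37 N down at 1.1 m → arm 1.4 m, τ = 84.37 × 1.4 = 118.1 N·m clockwise.
Hanging mass: 39 × 9.81 = 382.6 N down at 0.7 m → arm 1.8 m, τ = 382.6 × 1.8 = 688.7 N·m clockwise.
Net moment of existing loads = 806.8 N·m clockwise.
The bag of cement weighs 36 × 9.81 = 353.2 N and must supply an equal counterclockwise moment, so its lever arm about the pivot is 806.8 / 353.2 = 2.28 m.
That puts it at 2.5 + 2.28 = 4.78 m from the right end.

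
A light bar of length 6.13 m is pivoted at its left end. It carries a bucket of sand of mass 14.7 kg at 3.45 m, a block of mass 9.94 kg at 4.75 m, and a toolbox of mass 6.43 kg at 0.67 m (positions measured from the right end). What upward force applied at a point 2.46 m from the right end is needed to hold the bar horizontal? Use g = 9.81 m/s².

Sum moments about the left end (the unknown pivot reaction has zero arm there).
Bucket of sand: 14.7 × 9.81 = 144.2 N down at 3.45 m → arm 2.68 m, τ = 144.2 × 2.68 = 386.5 N·m clockwise.
Block: 9.94 × 9.81 = 97.51 N down at 4.75 m → arm 1.38 m, τ = 97.51 × 1.38 = 134.6 N·m clockwise.
Toolbox: 6.43 × 9.81 = 63.08 N down at 0.67 m → arm 5.46 m, τ = 63.08 × 5.46 = 344.4 N·m clockwise.
Net moment of the loads = 865.5 N·m clockwise.
The upward force F acts at a point 2.46 m from the right end, arm 3.67 m, giving F × 3.67 counterclockwise.
For rotational equilibrium, F × 3.67 = 865.5, so F = 865.5 / 3.67 = 236 N.

F ≈ 236 N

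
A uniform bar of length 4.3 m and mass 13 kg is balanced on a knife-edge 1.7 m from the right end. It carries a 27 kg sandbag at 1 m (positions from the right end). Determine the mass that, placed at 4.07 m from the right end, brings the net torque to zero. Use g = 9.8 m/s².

Taking torques about the knife-edge (at 1.7 m from the right end):
Beam weight: 13 × 9.8 = 127.4 N down at 2.15 m → arm 0.45 m, τ = 127.4 × 0.45 = 57.33 N·m counterclockwise.
Sandbag: 27 × 9.8 = 264.6 N down at 1 m → arm 0.7 m, τ = 264.6 × 0.7 = 185.2 N·m clockwise.
Net moment of known loads = 127.9 N·m clockwise.
An unknown mass m at 4.07 m has arm 2.37 m; its moment is m·g·2.37 counterclockwise.
For rotational equilibrium, m × 9.8 × 2.37 = 127.9, so m = 127.9 / (9.8 × 2.37) = 5.51 kg.

m ≈ 5.51 kg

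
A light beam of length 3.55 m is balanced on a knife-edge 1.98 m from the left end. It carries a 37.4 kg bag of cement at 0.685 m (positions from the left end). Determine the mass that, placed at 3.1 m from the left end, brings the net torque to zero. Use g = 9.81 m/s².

Choose the knife-edge (at 1.98 m from the left end) as the axis so the support reaction has zero arm there.
Bag of cement: 37.4 × 9.81 = 366.9 N down at 0.685 m → arm 1.295 m, τ = 366.9 × 1.295 = 475.1 N·m counterclockwise.
Net moment of known loads = 475.1 N·m counterclockwise.
An unknown mass m at 3.1 m has arm 1.12 m; its moment is m·g·1.12 clockwise.
Στ = 0 ⇒ m × 9.81 × 1.12 = 475.1 ⇒ m = 475.1 / (9.81 × 1.12) = 43.2 kg.

m ≈ 43.2 kg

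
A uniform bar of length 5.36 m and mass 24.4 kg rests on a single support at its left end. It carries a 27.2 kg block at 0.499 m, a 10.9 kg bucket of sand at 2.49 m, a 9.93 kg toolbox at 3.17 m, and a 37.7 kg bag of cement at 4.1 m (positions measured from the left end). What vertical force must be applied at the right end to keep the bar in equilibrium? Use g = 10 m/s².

F ≈ 545 N

About the left end:
Beam weight: 24.4 × 10 = 244 N down at 2.68 m → arm 2.68 m, τ = 244 × 2.68 = 653.9 N·m clockwise.
Block: 27.2 × 10 = 272 N down at 0.499 m → arm 0.499 m, τ = 272 × 0.499 = 135.7 N·m clockwise.
Bucket of sand: 10.9 × 10 = 109 N down at 2.49 m → arm 2.49 m, τ = 109 × 2.49 = 271.4 N·m clockwise.
Toolbox: 9.93 × 10 = 99.3 N down at 3.17 m → arm 3.17 m, τ = 99.3 × 3.17 = 314.8 N·m clockwise.
Bag of cement: 37.7 × 10 = 377 N down at 4.1 m → arm 4.1 m, τ = 377 × 4.1 = 1546 N·m clockwise.
Net moment of the loads = 2922 N·m clockwise.
The upward force F acts at the right end, arm 5.36 m, giving F × 5.36 counterclockwise.
Balancing moments: F × 5.36 = 2922, giving F = 2922 / 5.36 = 545 N.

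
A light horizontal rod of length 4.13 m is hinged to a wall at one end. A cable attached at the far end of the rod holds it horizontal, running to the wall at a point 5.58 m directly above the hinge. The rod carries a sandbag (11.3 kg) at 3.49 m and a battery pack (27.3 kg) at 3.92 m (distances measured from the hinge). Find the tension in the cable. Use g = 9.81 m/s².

T ≈ 433 N

Taking torques about the hinge:
Sandbag: 11.3 × 9.81 = 110.9 N down at 3.49 m → arm 3.49 m, τ = 110.9 × 3.49 = 387 N·m clockwise.
Battery pack: 27.3 × 9.81 = 267.8 N down at 3.92 m → arm 3.92 m, τ = 267.8 × 3.92 = 1050 N·m clockwise.
Total clockwise load moment = 1437 N·m.
The cable tension T acts at 4.13 m; only its component perpendicular to the rod, T sinθ, produces torque. sinθ = h/√(h²+d²) = 5.58/√(5.58²+4.13²) = 0.8038.
Στ = 0 ⇒ T × 4.13 × 0.8038 = 1437 ⇒ T = 1437 / 3.32 = 433 N.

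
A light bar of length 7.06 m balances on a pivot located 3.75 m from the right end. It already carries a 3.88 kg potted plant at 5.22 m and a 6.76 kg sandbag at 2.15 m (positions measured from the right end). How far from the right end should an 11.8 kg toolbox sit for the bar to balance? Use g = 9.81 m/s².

x ≈ 4.18 m from the right end

Sum moments about the pivot (at 3.75 m from the right end) (the support reaction has zero arm there).
Potted plant: 3.88 × 9.81 = 38.06 N down at 5.22 m → arm 1.47 m, τ = 38.06 × 1.47 = 55.95 N·m counterclockwise.
Sandbag: 6.76 × 9.81 = 66.32 N down at 2.15 m → arm 1.6 m, τ = 66.32 × 1.6 = 106.1 N·m clockwise.
Net moment of existing loads = 50.15 N·m clockwise.
The toolbox weighs 11.8 × 9.81 = 115.8 N and must supply an equal counterclockwise moment, so its lever arm about the pivot is 50.15 / 115.8 = 0.433 m.
That puts it at 3.75 + 0.433 = 4.18 m from the right end.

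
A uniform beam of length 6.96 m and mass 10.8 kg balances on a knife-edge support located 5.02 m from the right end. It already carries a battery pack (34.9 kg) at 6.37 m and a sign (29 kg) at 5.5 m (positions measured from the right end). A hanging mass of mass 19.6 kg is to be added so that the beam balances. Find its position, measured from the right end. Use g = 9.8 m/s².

x ≈ 2.75 m from the right end

Sum moments about the knife-edge support (at 5.02 m from the right end) (the support reaction has zero arm there).
Beam weight: 10.8 × 9.8 = 105.8 N down at 3.48 m → arm 1.54 m, τ = 105.8 × 1.54 = 162.9 N·m clockwise.
Battery pack: 34.9 × 9.8 = 342 N down at 6.37 m → arm 1.35 m, τ = 342 × 1.35 = 461.7 N·m counterclockwise.
Sign: 29 × 9.8 = 284.2 N down at 5.5 m → arm 0.48 m, τ = 284.2 × 0.48 = 136.4 N·m counterclockwise.
Net moment of existing loads = 435.2 N·m counterclockwise.
The hanging mass weighs 19.6 × 9.8 = 192.1 N and must supply an equal clockwise moment, so its lever arm about the knife-edge support is 435.2 / 192.1 = 2.27 m.
That puts it at 5.02 − 2.27 = 2.75 m from the right end.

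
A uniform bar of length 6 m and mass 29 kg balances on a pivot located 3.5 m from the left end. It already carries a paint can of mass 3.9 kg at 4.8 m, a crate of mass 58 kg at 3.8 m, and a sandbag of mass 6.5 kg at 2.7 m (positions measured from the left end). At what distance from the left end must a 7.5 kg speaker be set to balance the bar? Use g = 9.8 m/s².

Sum moments about the pivot (at 3.5 m from the left end) (the support reaction has zero arm there).
Beam weight: 29 × 9.8 = 284.2 N down at 3 m → arm 0.5 m, τ = 284.2 × 0.5 = 142.1 N·m counterclockwise.
Paint can: 3.9 × 9.8 = 38.22 N down at 4.8 m → arm 1.3 m, τ = 38.22 × 1.3 = 49.69 N·m clockwise.
Crate: 58 × 9.8 = 568.4 N down at 3.8 m → arm 0.3 m, τ = 568.4 × 0.3 = 170.5 N·m clockwise.
Sandbag: 6.5 × 9.8 = 63.7 N down at 2.7 m → arm 0.8 m, τ = 63.7 × 0.8 = 50.96 N·m counterclockwise.
Net moment of existing loads = 27.13 N·m clockwise.
The speaker weighs 7.5 × 9.8 = 73.5 N and must supply an equal counterclockwise moment, so its lever arm about the pivot is 27.13 / 73.5 = 0.369 m.
That puts it at 3.5 − 0.369 = 3.13 m from the left end.

x ≈ 3.13 m from the left end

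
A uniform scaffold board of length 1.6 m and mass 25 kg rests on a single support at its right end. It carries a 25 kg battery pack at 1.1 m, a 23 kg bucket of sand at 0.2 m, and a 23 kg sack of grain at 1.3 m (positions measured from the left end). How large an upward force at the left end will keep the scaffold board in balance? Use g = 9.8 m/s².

About the right end:
Beam weight: 25 × 9.8 = 245 N down at 0.8 m → arm 0.8 m, τ = 245 × 0.8 = 196 N·m counterclockwise.
Battery pack: 25 × 9.8 = 245 N down at 1.1 m → arm 0.5 m, τ = 245 × 0.5 = 122.5 N·m counterclockwise.
Bucket of sand: 23 × 9.8 = 225.4 N down at 0.2 m → arm 1.4 m, τ = 225.4 × 1.4 = 315.6 N·m counterclockwise.
Sack of grain: 23 × 9.8 = 225.4 N down at 1.3 m → arm 0.3 m, τ = 225.4 × 0.3 = 67.62 N·m counterclockwise.
Net moment of the loads = 701.7 N·m counterclockwise.
The upward force F acts at the left end, arm 1.6 m, giving F × 1.6 clockwise.
For rotational equilibrium, F × 1.6 = 701.7, so F = 701.7 / 1.6 = 439 N.

F ≈ 439 N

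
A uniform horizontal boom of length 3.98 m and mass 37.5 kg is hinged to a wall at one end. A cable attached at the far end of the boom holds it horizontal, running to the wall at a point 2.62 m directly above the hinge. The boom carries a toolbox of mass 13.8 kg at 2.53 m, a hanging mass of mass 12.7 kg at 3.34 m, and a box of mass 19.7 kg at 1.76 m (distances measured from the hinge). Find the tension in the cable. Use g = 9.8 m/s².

Taking torques about the hinge:
Beam weight: 37.5 × 9.8 = 367.5 N down at 1.99 m → arm 1.99 m, τ = 367.5 × 1.99 = 731.3 N·m clockwise.
Toolbox: 13.8 × 9.8 = 135.2 N down at 2.53 m → arm 2.53 m, τ = 135.2 × 2.53 = 342.1 N·m clockwise.
Hanging mass: 12.7 × 9.8 = 124.5 N down at 3.34 m → arm 3.34 m, τ = 124.5 × 3.34 = 415.8 N·m clockwise.
Box: 19.7 × 9.8 = 193.1 N down at 1.76 m → arm 1.76 m, τ = 193.1 × 1.76 = 339.9 N·m clockwise.
Total clockwise load moment = 1829 N·m.
The cable tension T acts at 3.98 m; only its component perpendicular to the boom, T sinθ, produces torque. sinθ = h/√(h²+d²) = 2.62/√(2.62²+3.98²) = 0.5498.
Balancing moments: T × 3.98 × 0.5498 = 1829, giving T = 1829 / 2.188 = 836 N.

T ≈ 836 N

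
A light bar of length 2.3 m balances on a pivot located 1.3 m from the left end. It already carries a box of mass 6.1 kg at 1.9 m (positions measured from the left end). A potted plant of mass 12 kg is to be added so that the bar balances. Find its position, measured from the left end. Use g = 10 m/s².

Taking torques about the pivot (at 1.3 m from the left end):
Box: 6.1 × 10 = 61 N down at 1.9 m → arm 0.6 m, τ = 61 × 0.6 = 36.6 N·m clockwise.
Net moment of existing loads = 36.6 N·m clockwise.
The potted plant weighs 12 × 10 = 120 N and must supply an equal counterclockwise moment, so its lever arm about the pivot is 36.6 / 120 = 0.305 m.
That puts it at 1.3 − 0.305 = 0.995 m from the left end.

x ≈ 0.995 m from the left end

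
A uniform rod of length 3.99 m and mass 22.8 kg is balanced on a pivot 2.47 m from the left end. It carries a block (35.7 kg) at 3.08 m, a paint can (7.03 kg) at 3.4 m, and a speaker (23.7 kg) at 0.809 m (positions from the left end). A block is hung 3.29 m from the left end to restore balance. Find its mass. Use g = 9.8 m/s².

Choose the pivot (at 2.47 m from the left end) as the axis so the support reaction has zero arm there.
Beam weight: 22.8 × 9.8 = 223.4 N down at 1.995 m → arm 0.475 m, τ = 223.4 × 0.475 = 106.1 N·m counterclockwise.
Block: 35.7 × 9.8 = 349.9 N down at 3.08 m → arm 0.61 m, τ = 349.9 × 0.61 = 213.4 N·m clockwise.
Paint can: 7.03 × 9.8 = 68.89 N down at 3.4 m → arm 0.93 m, τ = 68.89 × 0.93 = 64.07 N·m clockwise.
Speaker: 23.7 × 9.8 = 232.3 N down at 0.809 m → arm 1.661 m, τ = 232.3 × 1.661 = 385.9 N·m counterclockwise.
Net moment of known loads = 214.5 N·m counterclockwise.
An unknown mass m at 3.29 m has arm 0.82 m; its moment is m·g·0.82 clockwise.
Στ = 0 ⇒ m × 9.8 × 0.82 = 214.5 ⇒ m = 214.5 / (9.8 × 0.82) = 26.7 kg.

m ≈ 26.7 kg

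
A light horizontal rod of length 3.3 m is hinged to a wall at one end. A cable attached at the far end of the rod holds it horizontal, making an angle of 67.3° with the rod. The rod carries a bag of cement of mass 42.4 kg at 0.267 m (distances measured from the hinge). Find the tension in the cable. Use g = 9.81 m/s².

T ≈ 36.5 N

Taking torques about the hinge:
Bag of cement: 42.4 × 9.81 = 415.9 N down at 0.267 m → arm 0.267 m, τ = 415.9 × 0.267 = 111 N·m clockwise.
Total clockwise load moment = 111 N·m.
The cable tension T acts at 3.3 m; only its component perpendicular to the rod, T sinθ, produces torque. sin 67.3° = 0.9225.
Στ = 0 ⇒ T × 3.3 × 0.9225 = 111 ⇒ T = 111 / 3.044 = 36.5 N.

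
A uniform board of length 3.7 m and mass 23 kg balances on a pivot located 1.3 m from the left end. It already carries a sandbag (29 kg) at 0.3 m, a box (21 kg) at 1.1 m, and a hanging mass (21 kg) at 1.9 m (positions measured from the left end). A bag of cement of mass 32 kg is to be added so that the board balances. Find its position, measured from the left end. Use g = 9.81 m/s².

Choose the pivot (at 1.3 m from the left end) as the axis so the support reaction has zero arm there.
Beam weight: 23 × 9.81 = 225.6 N down at 1.85 m → arm 0.55 m, τ = 225.6 × 0.55 = 124.1 N·m clockwise.
Sandbag: 29 × 9.81 = 284.5 N down at 0.3 m → arm 1 m, τ = 284.5 × 1 = 284.5 N·m counterclockwise.
Box: 21 × 9.81 = 206 N down at 1.1 m → arm 0.2 m, τ = 206 × 0.2 = 41.2 N·m counterclockwise.
Hanging mass: 21 × 9.81 = 206 N down at 1.9 m → arm 0.6 m, τ = 206 × 0.6 = 123.6 N·m clockwise.
Net moment of existing loads = 78 N·m counterclockwise.
The bag of cement weighs 32 × 9.81 = 313.9 N and must supply an equal clockwise moment, so its lever arm about the pivot is 78 / 313.9 = 0.248 m.
That puts it at 1.3 + 0.248 = 1.55 m from the left end.

x ≈ 1.55 m from the left end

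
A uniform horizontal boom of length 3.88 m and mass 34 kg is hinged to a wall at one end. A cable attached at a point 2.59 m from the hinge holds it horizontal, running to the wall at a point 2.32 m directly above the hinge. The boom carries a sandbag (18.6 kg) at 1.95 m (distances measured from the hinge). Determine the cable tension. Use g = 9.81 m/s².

Sum moments about the hinge (the unknown hinge reaction has zero arm there).
Beam weight: 34 × 9.81 = 333.5 N down at 1.94 m → arm 1.94 m, τ = 333.5 × 1.94 = 647 N·m clockwise.
Sandbag: 18.6 × 9.81 = 182.5 N down at 1.95 m → arm 1.95 m, τ = 182.5 × 1.95 = 355.9 N·m clockwise.
Total clockwise load moment = 1003 N·m.
The cable tension T acts at 2.59 m; only its component perpendicular to the boom, T sinθ, produces torque. sinθ = h/√(h²+d²) = 2.32/√(2.32²+2.59²) = 0.6672.
Setting net torque to zero: T × 2.59 × 0.6672 = 1003 → T = 1003 / 1.728 = 580 N.

T ≈ 580 N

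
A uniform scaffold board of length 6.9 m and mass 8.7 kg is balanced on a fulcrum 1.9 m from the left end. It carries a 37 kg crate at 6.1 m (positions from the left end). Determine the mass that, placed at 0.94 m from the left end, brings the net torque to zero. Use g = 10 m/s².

m ≈ 176 kg

Taking torques about the fulcrum (at 1.9 m from the left end):
Beam weight: 8.7 × 10 = 87 N down at 3.45 m → arm 1.55 m, τ = 87 × 1.55 = 134.8 N·m clockwise.
Crate: 37 × 10 = 370 N down at 6.1 m → arm 4.2 m, τ = 370 × 4.2 = 1554 N·m clockwise.
Net moment of known loads = 1689 N·m clockwise.
An unknown mass m at 0.94 m has arm 0.96 m; its moment is m·g·0.96 counterclockwise.
Στ = 0 ⇒ m × 10 × 0.96 = 1689 ⇒ m = 1689 / (10 × 0.96) = 176 kg.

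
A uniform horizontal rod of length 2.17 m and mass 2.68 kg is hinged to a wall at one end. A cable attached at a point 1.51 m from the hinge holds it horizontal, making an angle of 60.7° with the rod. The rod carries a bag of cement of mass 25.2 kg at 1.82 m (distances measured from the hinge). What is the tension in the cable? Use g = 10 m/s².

T ≈ 370 N

Choose the hinge as the axis so the unknown hinge reaction has zero arm there.
Beam weight: 2.68 × 10 = 26.8 N down at 1.085 m → arm 1.085 m, τ = 26.8 × 1.085 = 29.08 N·m clockwise.
Bag of cement: 25.2 × 10 = 252 N down at 1.82 m → arm 1.82 m, τ = 252 × 1.82 = 458.6 N·m clockwise.
Total clockwise load moment = 487.7 N·m.
The cable tension T acts at 1.51 m; only its component perpendicular to the rod, T sinθ, produces torque. sin 60.7° = 0.8721.
For rotational equilibrium, T × 1.51 × 0.8721 = 487.7, so T = 487.7 / 1.317 = 370 N.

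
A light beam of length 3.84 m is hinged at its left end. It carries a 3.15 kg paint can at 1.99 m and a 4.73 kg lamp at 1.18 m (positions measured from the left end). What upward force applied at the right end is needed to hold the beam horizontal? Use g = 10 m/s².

F ≈ 30.9 N

Take moments about the left end.
Paint can: 3.15 × 10 = 31.5 N down at 1.99 m → arm 1.99 m, τ = 31.5 × 1.99 = 62.69 N·m clockwise.
Lamp: 4.73 × 10 = 47.3 N down at 1.18 m → arm 1.18 m, τ = 47.3 × 1.18 = 55.81 N·m clockwise.
Net moment of the loads = 118.5 N·m clockwise.
The upward force F acts at the right end, arm 3.84 m, giving F × 3.84 counterclockwise.
Στ = 0 ⇒ F × 3.84 = 118.5 ⇒ F = 118.5 / 3.84 = 30.9 N.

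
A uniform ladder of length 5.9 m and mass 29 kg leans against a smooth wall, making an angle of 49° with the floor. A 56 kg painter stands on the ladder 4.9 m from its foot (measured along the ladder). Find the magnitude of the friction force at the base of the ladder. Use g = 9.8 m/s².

Choose the foot of the ladder as the axis so the floor normal and friction both act there and drop out.
Ladder weight 29×9.8 = 284.2 N acts at 2.95 m along the ladder; its horizontal arm is 2.95·cos49° = 1.935 m → τ = 549.9 N·m clockwise.
Painter: 56×9.8 = 548.8 N at 4.9 m → arm 3.215 m → τ = 1764 N·m clockwise.
Wall normal N acts horizontally at the top; its moment arm is the height L sinθ = 5.9·sin49° = 4.453 m, counterclockwise.
For rotational equilibrium, N × 4.453 = 2314, so N = 520 N.
ΣFx = 0: friction at the foot balances the wall's push, so f = N_wall = 520 N.

f ≈ 520 N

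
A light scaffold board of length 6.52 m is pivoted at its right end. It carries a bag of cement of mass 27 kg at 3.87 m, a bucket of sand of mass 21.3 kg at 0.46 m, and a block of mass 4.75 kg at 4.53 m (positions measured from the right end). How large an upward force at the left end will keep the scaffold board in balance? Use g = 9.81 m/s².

F ≈ 204 N

About the right end:
Bag of cement: 27 × 9.81 = 264.9 N down at 3.87 m → arm 3.87 m, τ = 264.9 × 3.87 = 1025 N·m counterclockwise.
Bucket of sand: 21.3 × 9.81 = 209 N down at 0.46 m → arm 0.46 m, τ = 209 × 0.46 = 96.14 N·m counterclockwise.
Block: 4.75 × 9.81 = 46.6 N down at 4.53 m → arm 4.53 m, τ = 46.6 × 4.53 = 211.1 N·m counterclockwise.
Net moment of the loads = 1332 N·m counterclockwise.
The upward force F acts at the left end, arm 6.52 m, giving F × 6.52 clockwise.
Στ = 0 ⇒ F × 6.52 = 1332 ⇒ F = 1332 / 6.52 = 204 N.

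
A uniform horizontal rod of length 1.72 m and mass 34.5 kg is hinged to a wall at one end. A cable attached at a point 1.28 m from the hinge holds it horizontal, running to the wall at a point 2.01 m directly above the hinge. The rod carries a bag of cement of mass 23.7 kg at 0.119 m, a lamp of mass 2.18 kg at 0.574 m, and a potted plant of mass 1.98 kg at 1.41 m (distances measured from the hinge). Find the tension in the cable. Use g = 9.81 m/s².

Taking torques about the hinge:
Beam weight: 34.5 × 9.81 = 338.4 N down at 0.86 m → arm 0.86 m, τ = 338.4 × 0.86 = 291 N·m clockwise.
Bag of cement: 23.7 × 9.81 = 232.5 N down at 0.119 m → arm 0.119 m, τ = 232.5 × 0.119 = 27.67 N·m clockwise.
Lamp: 2.18 × 9.81 = 21.39 N down at 0.574 m → arm 0.574 m, τ = 21.39 × 0.574 = 12.28 N·m clockwise.
Potted plant: 1.98 × 9.81 = 19.42 N down at 1.41 m → arm 1.41 m, τ = 19.42 × 1.41 = 27.38 N·m clockwise.
Total clockwise load moment = 358.3 N·m.
The cable tension T acts at 1.28 m; only its component perpendicular to the rod, T sinθ, produces torque. sinθ = h/√(h²+d²) = 2.01/√(2.01²+1.28²) = 0.8435.
Setting net torque to zero: T × 1.28 × 0.8435 = 358.3 → T = 358.3 / 1.08 = 332 N.

T ≈ 332 N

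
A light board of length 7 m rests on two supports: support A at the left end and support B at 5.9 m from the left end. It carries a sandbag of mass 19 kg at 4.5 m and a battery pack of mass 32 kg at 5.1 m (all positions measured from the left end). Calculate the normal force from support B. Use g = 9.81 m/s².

R_B ≈ 414 N

About support A:
Sandbag: 19 × 9.81 = 186.4 N down at 4.5 m → arm 4.5 m, τ = 186.4 × 4.5 = 838.8 N·m clockwise.
Battery pack: 32 × 9.81 = 313.9 N down at 5.1 m → arm 5.1 m, τ = 313.9 × 5.1 = 1601 N·m clockwise.
Net load moment about support A = 2440 N·m clockwise.
Reaction R at support B is upward at 5.9 m, arm 5.9 m → moment R × 5.9 counterclockwise.
Setting net torque to zero: R × 5.9 = 2440 → R = 414 N.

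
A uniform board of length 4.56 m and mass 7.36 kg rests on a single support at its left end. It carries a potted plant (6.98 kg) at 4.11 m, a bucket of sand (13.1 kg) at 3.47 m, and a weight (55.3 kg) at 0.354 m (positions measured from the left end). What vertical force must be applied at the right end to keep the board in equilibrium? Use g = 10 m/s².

Take moments about the left end.
Beam weight: 7.36 × 10 = 73.6 N down at 2.28 m → arm 2.28 m, τ = 73.6 × 2.28 = 167.8 N·m clockwise.
Potted plant: 6.98 × 10 = 69.8 N down at 4.11 m → arm 4.11 m, τ = 69.8 × 4.11 = 286.9 N·m clockwise.
Bucket of sand: 13.1 × 10 = 131 N down at 3.47 m → arm 3.47 m, τ = 131 × 3.47 = 454.6 N·m clockwise.
Weight: 55.3 × 10 = 553 N down at 0.354 m → arm 0.354 m, τ = 553 × 0.354 = 195.8 N·m clockwise.
Net moment of the loads = 1105 N·m clockwise.
The upward force F acts at the right end, arm 4.56 m, giving F × 4.56 counterclockwise.
Balancing moments: F × 4.56 = 1105, giving F = 1105 / 4.56 = 242 N.

F ≈ 242 N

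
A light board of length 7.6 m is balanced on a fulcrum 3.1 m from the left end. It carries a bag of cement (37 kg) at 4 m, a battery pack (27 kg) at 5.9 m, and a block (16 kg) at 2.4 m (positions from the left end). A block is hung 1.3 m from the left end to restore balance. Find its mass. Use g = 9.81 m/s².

m ≈ 54.3 kg

Taking torques about the fulcrum (at 3.1 m from the left end):
Bag of cement: 37 × 9.81 = 363 N down at 4 m → arm 0.9 m, τ = 363 × 0.9 = 326.7 N·m clockwise.
Battery pack: 27 × 9.81 = 264.9 N down at 5.9 m → arm 2.8 m, τ = 264.9 × 2.8 = 741.7 N·m clockwise.
Block: 16 × 9.81 = 157 N down at 2.4 m → arm 0.7 m, τ = 157 × 0.7 = 109.9 N·m counterclockwise.
Net moment of known loads = 958.5 N·m clockwise.
An unknown mass m at 1.3 m has arm 1.8 m; its moment is m·g·1.8 counterclockwise.
Setting net torque to zero: m × 9.81 × 1.8 = 958.5 → m = 958.5 / (9.81 × 1.8) = 54.3 kg.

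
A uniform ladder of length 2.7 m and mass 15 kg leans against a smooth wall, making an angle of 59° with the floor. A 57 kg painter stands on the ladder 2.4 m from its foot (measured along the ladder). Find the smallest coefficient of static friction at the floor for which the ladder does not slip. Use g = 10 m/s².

Sum moments about the foot of the ladder (the floor normal and friction both act there and drop out).
Ladder weight 15×10 = 150 N acts at 1.35 m along the ladder; its horizontal arm is 1.35·cos59° = 0.6953 m → τ = 104.3 N·m clockwise.
Painter: 57×10 = 570 N at 2.4 m → arm 1.236 m → τ = 704.5 N·m clockwise.
Wall normal N acts horizontally at the top; its moment arm is the height L sinθ = 2.7·sin59° = 2.314 m, counterclockwise.
For rotational equilibrium, N × 2.314 = 808.8, so N = 349.5 N.
ΣFx = 0 ⇒ f = N_wall = 349.5 N. ΣFy = 0 ⇒ N_floor = 720 N.
μ_min = f / N_floor = 349.5 / 720 = 0.485.

μ_min ≈ 0.485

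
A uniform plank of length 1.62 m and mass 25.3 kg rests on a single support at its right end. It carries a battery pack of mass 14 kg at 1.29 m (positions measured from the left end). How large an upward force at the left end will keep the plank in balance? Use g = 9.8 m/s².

Choose the right end as the axis so the unknown pivot reaction has zero arm there.
Beam weight: 25.3 × 9.8 = 247.9 N down at 0.81 m → arm 0.81 m, τ = 247.9 × 0.81 = 200.8 N·m counterclockwise.
Battery pack: 14 × 9.8 = 137.2 N down at 1.29 m → arm 0.33 m, τ = 137.2 × 0.33 = 45.28 N·m counterclockwise.
Net moment of the loads = 246.1 N·m counterclockwise.
The upward force F acts at the left end, arm 1.62 m, giving F × 1.62 clockwise.
For rotational equilibrium, F × 1.62 = 246.1, so F = 246.1 / 1.62 = 152 N.

F ≈ 152 N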